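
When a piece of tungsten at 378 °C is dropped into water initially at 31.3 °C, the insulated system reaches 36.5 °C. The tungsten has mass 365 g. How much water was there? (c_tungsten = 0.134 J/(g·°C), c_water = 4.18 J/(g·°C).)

|Q_tungsten| = |Q_water|:
365×0.134×(378 − 36.5) = m×4.18×(36.5 − 31.3)
21.74 m = 16703  ⇒  m ≈ 768.4 g

m ≈ 768 g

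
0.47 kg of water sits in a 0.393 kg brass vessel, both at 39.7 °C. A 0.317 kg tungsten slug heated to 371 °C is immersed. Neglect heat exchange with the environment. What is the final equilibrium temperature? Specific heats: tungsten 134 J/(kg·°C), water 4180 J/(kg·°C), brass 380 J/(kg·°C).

T_f ≈ 46.2 °C

Net heat exchanged in the isolated system is zero:
0.317*134*(T − 371) + 0.47*4180*(T − 39.7) + 0.393*380*(T − 39.7) = 0
42.48(T − 371) + 1964.6(T − 39.7) + 149.34(T − 39.7) = 0
(42.48 + 1964.6 + 149.34) T = 42.48*371 + 1964.6*39.7 + 149.34*39.7
T = 99683/2156.4 ≈ 46.23 °C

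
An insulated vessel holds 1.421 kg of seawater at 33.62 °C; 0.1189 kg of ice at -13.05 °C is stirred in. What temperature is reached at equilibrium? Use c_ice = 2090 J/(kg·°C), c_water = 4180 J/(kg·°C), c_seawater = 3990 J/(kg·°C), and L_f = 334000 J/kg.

T_f ≈ 23.9 °C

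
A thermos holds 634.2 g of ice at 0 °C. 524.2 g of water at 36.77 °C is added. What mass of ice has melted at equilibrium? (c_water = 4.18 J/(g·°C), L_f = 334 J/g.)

Water can give up m c ΔT = 524.2×4.18×36.77 = 80569 J before reaching 0 °C.
Melting all 634.2 g of ice would need 634.2×334 = 211823 J.
Since 80569 < 211823 J, not all the ice melts; equilibrium is at 0 °C.
m_melt = 80569 / L_f = 241.2 g.

m_melted ≈ 241 g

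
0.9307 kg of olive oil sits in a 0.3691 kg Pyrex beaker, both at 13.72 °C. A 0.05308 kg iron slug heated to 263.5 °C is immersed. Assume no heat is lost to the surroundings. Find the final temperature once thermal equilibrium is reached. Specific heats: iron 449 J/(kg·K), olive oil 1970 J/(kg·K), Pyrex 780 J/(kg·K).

Conservation of energy gives ΣQ = 0:
0.05308×449×(T − 263.5) + 0.9307×1970×(T − 13.72) + 0.3691×780×(T − 13.72) = 0
(23.83 + 1833.5 + 287.9) T = 23.83×263.5 + 1833.5×13.72 + 287.9×13.72
T = 35385/2145.2 ≈ 16.50 °C

T_f ≈ 16.5 °C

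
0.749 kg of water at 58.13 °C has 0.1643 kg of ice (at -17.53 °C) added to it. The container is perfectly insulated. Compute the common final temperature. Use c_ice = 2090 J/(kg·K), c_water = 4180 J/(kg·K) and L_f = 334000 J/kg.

T_f ≈ 31.7 °C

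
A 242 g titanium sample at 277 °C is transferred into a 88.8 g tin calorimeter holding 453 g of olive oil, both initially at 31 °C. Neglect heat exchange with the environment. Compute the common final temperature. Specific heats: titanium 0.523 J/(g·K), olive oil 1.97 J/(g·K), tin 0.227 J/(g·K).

T_f ≈ 61.0 °C

With ΣQ=0 the equilibrium temperature is the m·c-weighted mean:
T_f = (126.57×277 + 892.41×31 + 20.16×31) / (126.57 + 892.41 + 20.16)
    = 63348 / 1039.1 ≈ 60.96 °C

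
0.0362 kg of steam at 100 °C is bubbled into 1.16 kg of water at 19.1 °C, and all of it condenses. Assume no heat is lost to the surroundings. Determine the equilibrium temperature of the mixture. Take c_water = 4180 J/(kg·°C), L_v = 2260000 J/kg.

Heat gained plus heat lost sum to zero:
steam→water at 100 °C releases m L_v = 0.0362×2260000 = 81812
  condensed water 100 °C→T: 151.32(T − 100)
  original water: 4848.8(T − 19.1)
5000.1 T = 81812 + 15132 + 92612 = 189556
T ≈ 37.91 °C, under the boiling point, so the assumption holds.

T_f ≈ 37.9 °C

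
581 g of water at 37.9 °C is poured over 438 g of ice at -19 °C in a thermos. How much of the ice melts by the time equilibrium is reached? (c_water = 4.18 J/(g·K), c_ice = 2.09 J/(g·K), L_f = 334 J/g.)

Heat available from the water dropping to 0 °C: 581·4.18·37.9 = 92043 J.
Warming the ice to 0 °C takes 438·2.09·19 = 17393 J, leaving 74650 J for melting.
Fully melting the ice requires m_ice L_f = 438·334 = 146292 J.
74650 J < 146292 J, so only part of the ice melts and the system sits at 0 °C.
Mass melted = 74650/334 ≈ 223.5 g.

m_melted ≈ 224 g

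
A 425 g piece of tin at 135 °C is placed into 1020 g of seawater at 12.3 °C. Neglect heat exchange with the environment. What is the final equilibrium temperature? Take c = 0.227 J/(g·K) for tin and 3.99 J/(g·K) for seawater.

T_f ≈ 15.1 °C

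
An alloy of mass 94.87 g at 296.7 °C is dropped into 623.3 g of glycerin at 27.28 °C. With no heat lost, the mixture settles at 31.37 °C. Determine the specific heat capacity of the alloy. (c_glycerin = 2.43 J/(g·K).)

Heat lost by the alloy = heat gained by the glycerin:
94.87×c×(296.7 − 31.37) = 623.3×2.43×(31.37 − 27.28)
25172 c = 6194.8  ⇒  c ≈ 0.2461 J/(g·K)

c ≈ 0.246 J/(g·K)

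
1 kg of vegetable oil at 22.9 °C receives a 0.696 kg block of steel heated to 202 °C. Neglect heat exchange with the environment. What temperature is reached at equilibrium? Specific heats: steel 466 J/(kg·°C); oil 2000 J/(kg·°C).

T_f ≈ 47.9 °C

Conservation of energy gives ΣQ = 0:
0.696×466×(T − 202) + 1×2000×(T − 22.9) = 0
324.34(T − 202) + 2000(T − 22.9) = 0
(324.34 + 2000) T = 324.34×202 + 2000×22.9
T = 111316 / 2324.3 = 47.9 °C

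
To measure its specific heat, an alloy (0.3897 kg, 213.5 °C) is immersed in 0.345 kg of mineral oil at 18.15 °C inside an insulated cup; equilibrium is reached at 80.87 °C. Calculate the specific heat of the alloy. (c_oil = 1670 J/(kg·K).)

Heat lost by the alloy = heat gained by the oil:
0.3897·c·(213.5 − 80.87) = 0.345·1670·(80.87 − 18.15)
51.69 c = 36136  ⇒  c ≈ 699.1 J/(kg·K)

c ≈ 699 J/(kg·K)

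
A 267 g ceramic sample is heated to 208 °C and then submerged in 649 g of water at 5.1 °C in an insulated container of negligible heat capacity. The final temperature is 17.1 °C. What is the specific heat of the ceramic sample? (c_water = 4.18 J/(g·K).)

Setting the total heat transfer to zero:
267·c·(17.1 − 208) + 649·4.18·(17.1 − 5.1) = 0
-50970 c = -32554
c = -32554/-50970 ≈ 0.6387 J/(g·K)

c ≈ 0.639 J/(g·K)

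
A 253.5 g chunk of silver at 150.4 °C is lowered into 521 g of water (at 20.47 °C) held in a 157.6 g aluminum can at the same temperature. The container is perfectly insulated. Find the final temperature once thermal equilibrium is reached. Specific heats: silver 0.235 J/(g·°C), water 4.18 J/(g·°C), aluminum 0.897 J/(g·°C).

T_f ≈ 23.7 °C

Conservation of energy gives ΣQ = 0:
253.5·0.235·(T − 150.4) + 521·4.18·(T − 20.47) + 157.6·0.897·(T − 20.47) = 0
59.57(T − 150.4) + 2177.8(T − 20.47) + 141.37(T − 20.47) = 0
2378.7 T = 56433
T ≈ 23.72 °C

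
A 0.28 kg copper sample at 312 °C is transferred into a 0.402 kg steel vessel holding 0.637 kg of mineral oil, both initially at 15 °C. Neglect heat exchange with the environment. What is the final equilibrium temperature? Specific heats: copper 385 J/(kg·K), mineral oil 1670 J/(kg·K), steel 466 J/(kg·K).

Setting the total heat transfer to zero:
0.28·385·(T − 312) + 0.637·1670·(T − 15) + 0.402·466·(T − 15) = 0
107.8(T − 312) + 1063.8(T − 15) + 187.33(T − 15) = 0
(107.8 + 1063.8 + 187.33) T = 107.8·312 + 1063.8·15 + 187.33·15
T = 52400/1358.9 ≈ 38.56 °C

T_f ≈ 38.6 °C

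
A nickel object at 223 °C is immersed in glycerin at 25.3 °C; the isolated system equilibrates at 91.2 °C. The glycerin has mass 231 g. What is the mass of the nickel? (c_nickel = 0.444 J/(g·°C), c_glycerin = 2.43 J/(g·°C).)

Heat gained plus heat lost sum to zero:
m·0.444·(91.2 − 223) + 231·2.43·(91.2 − 25.3) = 0
-58.52 m = -36992
m = -36992/-58.52 ≈ 632.1 g

m ≈ 632 g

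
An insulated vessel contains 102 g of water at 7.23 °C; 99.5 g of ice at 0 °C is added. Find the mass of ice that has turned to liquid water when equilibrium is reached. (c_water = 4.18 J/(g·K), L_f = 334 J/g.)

Heat available from the water dropping to 0 °C: 102×4.18×7.23 = 3082.6 J.
To melt every bit of ice: 99.5×334 = 33233 J.
3082.6 J < 33233 J, so only part of the ice melts and the system sits at 0 °C.
Mass melted = 3082.6/334 ≈ 9.229 g.

m_melted ≈ 9.23 g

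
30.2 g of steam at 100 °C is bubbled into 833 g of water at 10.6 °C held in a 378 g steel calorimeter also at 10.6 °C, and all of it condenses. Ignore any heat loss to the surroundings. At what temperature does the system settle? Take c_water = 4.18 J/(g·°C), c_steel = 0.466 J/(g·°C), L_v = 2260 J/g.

T_f ≈ 31.6 °C

Heat gained plus heat lost sum to zero:
steam→water at 100 °C releases m L_v = 30.2·2260 = 68252; condensate cools 100→T: 30.2·4.18·(T − 100) = 126.24(T − 100); original water: 3481.9(T − 10.6); cup: 176.15(T − 10.6)
3784.3 T = 68252 + 12624 + 38776 = 119651
T ≈ 31.62 °C, under the boiling point, so the assumption holds.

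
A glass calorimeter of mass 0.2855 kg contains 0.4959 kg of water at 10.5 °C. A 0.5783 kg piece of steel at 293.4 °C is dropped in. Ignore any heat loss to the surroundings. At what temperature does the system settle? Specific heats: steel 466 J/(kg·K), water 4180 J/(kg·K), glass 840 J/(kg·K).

T_f ≈ 40.0 °C

T_f is the heat-capacity-weighted average of the initial temperatures:
T_f = (269.49*293.4 + 2072.9*10.5 + 239.82*10.5) / (269.49 + 2072.9 + 239.82)
    = 103351 / 2582.2 ≈ 40.02 °C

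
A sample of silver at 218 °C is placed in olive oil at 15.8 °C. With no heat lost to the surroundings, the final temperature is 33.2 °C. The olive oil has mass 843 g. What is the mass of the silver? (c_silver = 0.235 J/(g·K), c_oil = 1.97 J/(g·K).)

m ≈ 665 g

Let T be the final temperature. ΣQ_i = 0:
m·0.235·(33.2 − 218) + 843·1.97·(33.2 − 15.8) = 0
-43.43 m = -28896
m = -28896/-43.43 ≈ 665.4 g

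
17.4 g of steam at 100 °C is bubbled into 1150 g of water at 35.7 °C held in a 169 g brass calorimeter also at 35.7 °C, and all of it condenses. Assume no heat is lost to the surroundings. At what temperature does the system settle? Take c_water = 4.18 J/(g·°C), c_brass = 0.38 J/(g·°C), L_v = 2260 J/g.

T_f ≈ 44.6 °C

Setting the total heat transfer to zero:
steam→water at 100 °C releases m L_v = 17.4×2260 = 39324; condensate cools 100→T: 17.4×4.18×(T − 100) = 72.73(T − 100); water warms: 1150×4.18×(T − 35.7) = 4807(T − 35.7); brass cup: 169×0.38×(T − 35.7) = 64.22(T − 35.7)
4944 T = 39324 + 7273.2 + 173903 = 220500
T ≈ 44.60 °C (< 100 °C, so full condensation is consistent).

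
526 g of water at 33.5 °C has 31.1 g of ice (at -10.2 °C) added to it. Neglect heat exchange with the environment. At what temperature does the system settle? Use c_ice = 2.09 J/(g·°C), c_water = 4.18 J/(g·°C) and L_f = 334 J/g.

T_f ≈ 26.9 °C

Setting the total heat transfer to zero:
warm ice to 0 °C: 31.1·2.09·(0 − (-10.2)) = 662.99; fusion: m_ice L_f = 31.1·334 = 10387; warm the meltwater: 130 T; water: 2198.7(T − 33.5)
2328.7 T = 73656 − 11050 = 62605
T ≈ 26.88 °C — above 0 °C, consistent with complete melting.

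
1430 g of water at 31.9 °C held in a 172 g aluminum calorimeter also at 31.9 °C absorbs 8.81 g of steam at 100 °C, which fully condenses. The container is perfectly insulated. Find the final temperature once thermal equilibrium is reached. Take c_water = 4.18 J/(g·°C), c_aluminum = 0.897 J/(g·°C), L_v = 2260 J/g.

T_f ≈ 35.5 °C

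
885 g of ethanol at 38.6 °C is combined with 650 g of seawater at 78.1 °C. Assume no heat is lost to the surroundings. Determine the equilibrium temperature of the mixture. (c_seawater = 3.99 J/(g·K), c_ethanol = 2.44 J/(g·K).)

T_f is the heat-capacity-weighted average of the initial temperatures:
T_f = (2593.5·78.1 + 2159.4·38.6) / (2593.5 + 2159.4)
    = 285905 / 4752.9 ≈ 60.15 °C

T_f ≈ 60.2 °C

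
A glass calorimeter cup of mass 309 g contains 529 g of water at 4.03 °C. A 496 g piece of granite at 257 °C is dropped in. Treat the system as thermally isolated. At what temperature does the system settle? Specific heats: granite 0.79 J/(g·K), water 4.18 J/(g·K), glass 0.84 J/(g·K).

T_f ≈ 38.7 °C

With ΣQ=0 the equilibrium temperature is the m·c-weighted mean:
T_f = (391.84·257 + 2211.2·4.03 + 259.56·4.03) / (391.84 + 2211.2 + 259.56)
    = 110660 / 2862.6 ≈ 38.66 °C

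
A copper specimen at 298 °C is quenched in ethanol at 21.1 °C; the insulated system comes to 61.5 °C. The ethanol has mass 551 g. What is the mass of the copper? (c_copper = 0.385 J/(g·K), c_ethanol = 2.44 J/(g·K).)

m ≈ 597 g

Conservation of energy gives ΣQ = 0:
m·0.385·(61.5 − 298) + 551·2.44·(61.5 − 21.1) = 0
-91.05 m = -54315
m = -54315/-91.05 ≈ 596.5 g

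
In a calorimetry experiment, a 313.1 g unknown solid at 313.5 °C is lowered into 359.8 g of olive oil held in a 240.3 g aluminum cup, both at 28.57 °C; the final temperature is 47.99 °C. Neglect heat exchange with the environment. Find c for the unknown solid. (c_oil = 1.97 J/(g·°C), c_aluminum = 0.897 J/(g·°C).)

Heat gained plus heat lost sum to zero:
313.1×c×(47.99 − 313.5) + 359.8×1.97×(47.99 − 28.57) + 240.3×0.897×(47.99 − 28.57) = 0
-83131 c = -17951
c = -17951/-83131 ≈ 0.2159 J/(g·°C)

c ≈ 0.216 J/(g·°C)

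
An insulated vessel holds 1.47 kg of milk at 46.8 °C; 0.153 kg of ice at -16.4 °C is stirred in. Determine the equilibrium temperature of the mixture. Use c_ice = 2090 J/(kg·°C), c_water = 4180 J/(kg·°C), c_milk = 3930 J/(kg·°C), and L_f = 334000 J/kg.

T_f ≈ 33.4 °C

Let T be the final temperature. ΣQ_i = 0:
warm ice to 0 °C: 0.153·2090·(0 − (-16.4)) = 5244.2; fusion: m_ice L_f = 0.153·334000 = 51102; meltwater 0→T: 0.153·4180·T = 639.54 T; milk cools: 1.47·3930·(T − 46.8) = 5777.1(T − 46.8)
6416.6 T = 270368 − 56346 = 214022
T ≈ 33.35 °C. Since T > 0 °C, the all-ice-melts assumption holds.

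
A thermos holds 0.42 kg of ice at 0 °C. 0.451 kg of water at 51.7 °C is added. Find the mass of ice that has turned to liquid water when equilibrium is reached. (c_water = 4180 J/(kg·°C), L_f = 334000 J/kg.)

m_melted ≈ 0.292 kg

Cooling the water to 0 °C releases 0.451×4180×51.7 = 97464 J.
Fully melting the ice requires m_ice L_f = 0.42×334000 = 140280 J.
97464 J < 140280 J, so only part of the ice melts and the system sits at 0 °C.
Mass melted = 97464/334000 ≈ 0.2918 kg.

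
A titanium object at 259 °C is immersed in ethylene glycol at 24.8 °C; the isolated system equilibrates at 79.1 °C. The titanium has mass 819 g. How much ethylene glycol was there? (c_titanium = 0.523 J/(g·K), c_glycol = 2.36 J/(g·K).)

m ≈ 601 g

Let T be the final temperature. ΣQ_i = 0:
819×0.523×(79.1 − 259) + m×2.36×(79.1 − 24.8) = 0
128.15 m = 77058
m = 77058/128.15 ≈ 601.3 g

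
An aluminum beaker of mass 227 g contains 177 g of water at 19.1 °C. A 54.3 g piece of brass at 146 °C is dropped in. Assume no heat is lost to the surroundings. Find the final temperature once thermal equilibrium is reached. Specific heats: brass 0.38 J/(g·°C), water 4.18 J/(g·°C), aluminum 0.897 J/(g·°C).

T_f ≈ 21.8 °C

Setting the total heat transfer to zero:
54.3*0.38*(T − 146) + 177*4.18*(T − 19.1) + 227*0.897*(T − 19.1) = 0
(20.63 + 739.86 + 203.62) T = 20.63*146 + 739.86*19.1 + 203.62*19.1
T = 21033 / 964.11 = 21.8 °C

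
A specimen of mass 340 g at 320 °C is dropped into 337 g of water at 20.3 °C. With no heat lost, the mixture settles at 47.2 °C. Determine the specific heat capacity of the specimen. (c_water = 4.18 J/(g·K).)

c ≈ 0.409 J/(g·K)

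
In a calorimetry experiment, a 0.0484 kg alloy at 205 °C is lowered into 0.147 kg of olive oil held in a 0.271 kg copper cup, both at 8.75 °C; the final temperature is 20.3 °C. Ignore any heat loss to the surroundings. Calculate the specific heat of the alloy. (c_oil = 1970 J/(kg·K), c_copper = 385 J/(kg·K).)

Setting the total heat transfer to zero:
0.0484×c×(20.3 − 205) + 0.147×1970×(20.3 − 8.75) + 0.271×385×(20.3 − 8.75) = 0
-8.939 c = -4549.8
c = -4549.8/-8.939 ≈ 509 J/(kg·K)

c ≈ 509 J/(kg·K)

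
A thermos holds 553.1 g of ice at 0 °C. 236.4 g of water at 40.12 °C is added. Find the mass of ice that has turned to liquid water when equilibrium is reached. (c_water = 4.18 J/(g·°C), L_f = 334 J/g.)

m_melted ≈ 119 g

Cooling the water to 0 °C releases 236.4·4.18·40.12 = 39645 J.
Melting all 553.1 g of ice would need 553.1·334 = 184735 J.
Since 39645 < 184735 J, not all the ice melts; equilibrium is at 0 °C.
m_melted·334 = 39645  ⇒  m_melted ≈ 118.7 g.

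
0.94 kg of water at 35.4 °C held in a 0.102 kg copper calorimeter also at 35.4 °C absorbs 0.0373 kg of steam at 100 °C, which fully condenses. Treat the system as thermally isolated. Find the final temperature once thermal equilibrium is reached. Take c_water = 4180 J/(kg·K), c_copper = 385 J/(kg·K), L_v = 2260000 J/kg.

Let T be the final temperature. ΣQ_i = 0:
latent heat released on condensation: 0.0373·2260000 = 84298
  condensate cools 100→T: 0.0373·4180·(T − 100) = 155.91(T − 100)
  original water: 3929.2(T − 35.4)
  copper cup: 0.102·385·(T − 35.4) = 39.27(T − 35.4)
4124.4 T = 84298 + 15591 + 140484 = 240373
T ≈ 58.28 °C (< 100 °C, so full condensation is consistent).

T_f ≈ 58.3 °C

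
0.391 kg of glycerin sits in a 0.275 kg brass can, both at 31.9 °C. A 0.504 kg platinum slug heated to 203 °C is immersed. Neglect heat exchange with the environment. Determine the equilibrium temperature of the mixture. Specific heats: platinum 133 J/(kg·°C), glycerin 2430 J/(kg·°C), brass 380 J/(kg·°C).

Net heat exchanged in the isolated system is zero:
0.504·133·(T − 203) + 0.391·2430·(T − 31.9) + 0.275·380·(T − 31.9) = 0
67.03(T − 203) + 950.13(T − 31.9) + 104.5(T − 31.9) = 0
(67.03 + 950.13 + 104.5) T = 67.03·203 + 950.13·31.9 + 104.5·31.9
T = 47250/1121.7 ≈ 42.13 °C

T_f ≈ 42.1 °C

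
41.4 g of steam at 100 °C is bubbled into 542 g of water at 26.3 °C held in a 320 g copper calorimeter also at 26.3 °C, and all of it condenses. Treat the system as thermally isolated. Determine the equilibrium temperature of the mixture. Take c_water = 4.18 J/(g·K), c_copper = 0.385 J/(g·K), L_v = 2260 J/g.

T_f ≈ 67.8 °C

Let T be the final temperature. ΣQ_i = 0:
steam→water at 100 °C releases m L_v = 41.4·2260 = 93564; condensate cools 100→T: 41.4·4.18·(T − 100) = 173.05(T − 100); original water: 2265.6(T − 26.3); cup: 123.2(T − 26.3)
2561.8 T = 93564 + 17305 + 62824 = 173694
T ≈ 67.80 °C — below 100 °C, confirming all the steam condensed.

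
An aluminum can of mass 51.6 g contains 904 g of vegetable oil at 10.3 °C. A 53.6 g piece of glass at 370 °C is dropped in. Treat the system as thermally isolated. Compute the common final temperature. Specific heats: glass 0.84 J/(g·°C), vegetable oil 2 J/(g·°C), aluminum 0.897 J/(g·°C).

T_f ≈ 18.8 °C

Conservation of energy gives ΣQ = 0:
53.6·0.84·(T − 370) + 904·2·(T − 10.3) + 51.6·0.897·(T − 10.3) = 0
1899.3 T = 35758
T ≈ 18.83 °C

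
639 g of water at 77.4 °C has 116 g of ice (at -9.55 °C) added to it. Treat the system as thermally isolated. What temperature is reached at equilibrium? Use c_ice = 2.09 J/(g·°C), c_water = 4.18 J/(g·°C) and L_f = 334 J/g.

T_f ≈ 52.5 °C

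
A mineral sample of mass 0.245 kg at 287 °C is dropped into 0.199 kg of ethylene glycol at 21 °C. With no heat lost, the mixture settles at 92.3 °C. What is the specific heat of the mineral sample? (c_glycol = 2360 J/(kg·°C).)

m_s c (T_s − T_f) = m_glycol c_glycol (T_f − T_0):
0.245·c·(287 − 92.3) = 0.199·2360·(92.3 − 21)
47.7 c = 33485  ⇒  c ≈ 702 J/(kg·°C)

c ≈ 702 J/(kg·°C)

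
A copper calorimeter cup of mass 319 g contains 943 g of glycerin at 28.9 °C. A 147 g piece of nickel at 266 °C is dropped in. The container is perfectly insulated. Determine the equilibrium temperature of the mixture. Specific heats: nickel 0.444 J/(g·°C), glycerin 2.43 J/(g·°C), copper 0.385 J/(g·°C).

T_f ≈ 35.1 °C

Heat gained plus heat lost sum to zero:
147·0.444·(T − 266) + 943·2.43·(T − 28.9) + 319·0.385·(T − 28.9) = 0
65.27(T − 266) + 2291.5(T − 28.9) + 122.81(T − 28.9) = 0
2479.6 T = 87135
T = 87135/2479.6 ≈ 35.14 °C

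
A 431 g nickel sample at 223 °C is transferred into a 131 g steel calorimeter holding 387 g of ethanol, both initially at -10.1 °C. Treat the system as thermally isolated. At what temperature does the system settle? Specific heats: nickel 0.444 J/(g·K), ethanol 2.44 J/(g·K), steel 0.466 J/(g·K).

Let T be the final temperature. ΣQ_i = 0:
431*0.444*(T − 223) + 387*2.44*(T − (-10.1)) + 131*0.466*(T − (-10.1)) = 0
1196.7 T = 32520
T = 32520 / 1196.7 = 27.2 °C

T_f ≈ 27.2 °C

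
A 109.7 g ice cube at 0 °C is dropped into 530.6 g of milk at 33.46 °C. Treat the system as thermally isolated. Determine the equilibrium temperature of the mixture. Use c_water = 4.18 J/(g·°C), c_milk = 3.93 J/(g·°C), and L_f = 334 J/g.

T_f ≈ 13.0 °C

Taking heat into each body as positive, Σ m c ΔT = 0:
melt ice: 109.7×334 = 36640; meltwater 0→T: 109.7×4.18×T = 458.55 T; milk: 2085.3(T − 33.46)
2543.8 T = 69773 − 36640 = 33133
T ≈ 13.02 °C — above 0 °C, consistent with complete melting.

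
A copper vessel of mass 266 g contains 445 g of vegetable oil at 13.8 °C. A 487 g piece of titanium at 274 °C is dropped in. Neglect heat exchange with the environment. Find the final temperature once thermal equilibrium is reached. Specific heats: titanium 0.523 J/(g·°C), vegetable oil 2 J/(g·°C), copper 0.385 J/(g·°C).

T_f ≈ 66.9 °C

With ΣQ=0 the equilibrium temperature is the m·c-weighted mean:
T_f = (254.7·274 + 890·13.8 + 102.41·13.8) / (254.7 + 890 + 102.41)
    = 83483 / 1247.1 ≈ 66.94 °C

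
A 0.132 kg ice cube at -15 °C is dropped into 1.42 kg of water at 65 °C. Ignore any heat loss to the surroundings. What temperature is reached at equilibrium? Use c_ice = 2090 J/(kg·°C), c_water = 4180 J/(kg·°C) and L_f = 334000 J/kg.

T_f ≈ 52.0 °C

Heat gained plus heat lost sum to zero:
warm ice to 0 °C: 0.132×2090×(0 − (-15)) = 4138.2; fusion: m_ice L_f = 0.132×334000 = 44088; warm the meltwater: 551.76 T; water cools: 1.42×4180×(T − 65) = 5935.6(T − 65)
6487.4 T = 385814 − 48226 = 337588
T ≈ 52.04 °C. Since T > 0 °C, the all-ice-melts assumption holds.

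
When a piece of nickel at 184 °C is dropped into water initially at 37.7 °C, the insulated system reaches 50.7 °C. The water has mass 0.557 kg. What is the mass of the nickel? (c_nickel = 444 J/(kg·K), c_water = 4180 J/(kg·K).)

Heat gained plus heat lost sum to zero:
m×444×(50.7 − 184) + 0.557×4180×(50.7 − 37.7) = 0
-59185 m = -30267
m = -30267/-59185 ≈ 0.5114 kg

m ≈ 0.511 kg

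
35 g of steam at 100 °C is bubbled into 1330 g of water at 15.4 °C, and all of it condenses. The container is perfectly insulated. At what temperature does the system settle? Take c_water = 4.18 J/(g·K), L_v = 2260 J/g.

T_f ≈ 31.4 °C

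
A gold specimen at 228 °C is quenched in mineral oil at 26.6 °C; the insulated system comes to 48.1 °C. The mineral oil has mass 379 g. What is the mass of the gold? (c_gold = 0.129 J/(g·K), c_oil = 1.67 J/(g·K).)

Heat lost by the gold = heat gained by the oil:
m·0.129·(228 − 48.1) = 379·1.67·(48.1 − 26.6)
23.21 m = 13608  ⇒  m ≈ 586.4 g

m ≈ 586 g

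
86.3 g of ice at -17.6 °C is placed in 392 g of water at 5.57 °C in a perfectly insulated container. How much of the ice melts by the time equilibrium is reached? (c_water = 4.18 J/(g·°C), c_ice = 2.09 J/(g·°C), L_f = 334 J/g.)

m_melted ≈ 17.8 g

Water can give up m c ΔT = 392×4.18×5.57 = 9126.8 J before reaching 0 °C.
Of that, 86.3×2.09×17.6 = 3174.5 J goes to bring the ice to 0 °C, leaving 5952.3 J.
Fully melting the ice requires m_ice L_f = 86.3×334 = 28824 J.
Since 5952.3 < 28824 J, not all the ice melts; equilibrium is at 0 °C.
Mass melted = 5952.3/334 ≈ 17.82 g.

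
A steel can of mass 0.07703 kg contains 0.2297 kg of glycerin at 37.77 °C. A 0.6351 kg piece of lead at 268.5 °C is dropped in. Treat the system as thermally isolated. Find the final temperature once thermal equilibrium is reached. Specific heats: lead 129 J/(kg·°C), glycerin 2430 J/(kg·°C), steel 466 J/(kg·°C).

Let T be the final temperature. ΣQ_i = 0:
0.6351*129*(T − 268.5) + 0.2297*2430*(T − 37.77) + 0.07703*466*(T − 37.77) = 0
81.93(T − 268.5) + 558.17(T − 37.77) + 35.9(T − 37.77) = 0
675.99 T = 44436
T = 44436 / 675.99 = 65.7 °C

T_f ≈ 65.7 °C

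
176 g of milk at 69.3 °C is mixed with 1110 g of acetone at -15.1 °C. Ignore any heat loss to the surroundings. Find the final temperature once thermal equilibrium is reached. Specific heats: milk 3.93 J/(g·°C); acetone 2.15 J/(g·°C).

T_f = Σ m_i c_i T_i / Σ m_i c_i:
T_f = (691.68·69.3 + 2386.5·(-15.1)) / (691.68 + 2386.5)
    = 11897 / 3078.2 ≈ 3.87 °C

T_f ≈ 3.9 °C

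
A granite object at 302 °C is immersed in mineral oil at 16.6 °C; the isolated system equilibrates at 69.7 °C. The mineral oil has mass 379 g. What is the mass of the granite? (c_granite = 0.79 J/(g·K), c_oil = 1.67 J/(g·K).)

m ≈ 183 g

|Q_granite| = |Q_oil|:
m×0.79×(302 − 69.7) = 379×1.67×(69.7 − 16.6)
183.52 m = 33609  ⇒  m ≈ 183.1 g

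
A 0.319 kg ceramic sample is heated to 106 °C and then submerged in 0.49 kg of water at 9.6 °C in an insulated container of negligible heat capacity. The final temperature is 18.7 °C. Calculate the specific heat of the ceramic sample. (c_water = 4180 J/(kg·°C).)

Net heat exchanged in the isolated system is zero:
0.319·c·(18.7 − 106) + 0.49·4180·(18.7 − 9.6) = 0
-27.85 c = -18639
c = -18639/-27.85 ≈ 669.3 J/(kg·°C)

c ≈ 669 J/(kg·°C)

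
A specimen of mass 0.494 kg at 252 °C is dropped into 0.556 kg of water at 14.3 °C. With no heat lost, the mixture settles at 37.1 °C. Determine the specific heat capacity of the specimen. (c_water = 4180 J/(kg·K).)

c ≈ 499 J/(kg·K)

Net heat exchanged in the isolated system is zero:
0.494·c·(37.1 − 252) + 0.556·4180·(37.1 − 14.3) = 0
-106.16 c = -52989
c = -52989/-106.16 ≈ 499.1 J/(kg·K)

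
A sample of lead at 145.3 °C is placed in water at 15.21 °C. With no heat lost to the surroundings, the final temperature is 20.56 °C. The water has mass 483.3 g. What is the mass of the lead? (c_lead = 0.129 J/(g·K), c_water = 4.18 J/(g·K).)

Taking heat into each body as positive, Σ m c ΔT = 0:
m·0.129·(20.56 − 145.3) + 483.3·4.18·(20.56 − 15.21) = 0
-16.09 m = -10808
m = -10808/-16.09 ≈ 671.7 g

m ≈ 672 g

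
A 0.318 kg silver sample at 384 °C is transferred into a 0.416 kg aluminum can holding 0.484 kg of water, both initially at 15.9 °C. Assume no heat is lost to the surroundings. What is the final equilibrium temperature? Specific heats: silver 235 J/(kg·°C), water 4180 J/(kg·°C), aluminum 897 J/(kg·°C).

Net heat exchanged in the isolated system is zero:
0.318·235·(T − 384) + 0.484·4180·(T − 15.9) + 0.416·897·(T − 15.9) = 0
74.73(T − 384) + 2023.1(T − 15.9) + 373.15(T − 15.9) = 0
2471 T = 66797
T = 66797/2471 ≈ 27.03 °C

T_f ≈ 27.0 °C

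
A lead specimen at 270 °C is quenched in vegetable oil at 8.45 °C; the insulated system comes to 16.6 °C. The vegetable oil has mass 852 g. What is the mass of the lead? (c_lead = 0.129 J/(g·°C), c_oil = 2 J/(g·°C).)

m ≈ 425 g

Heat lost by the lead = heat gained by the oil:
m×0.129×(270 − 16.6) = 852×2×(16.6 − 8.45)
32.69 m = 13888  ⇒  m ≈ 424.8 g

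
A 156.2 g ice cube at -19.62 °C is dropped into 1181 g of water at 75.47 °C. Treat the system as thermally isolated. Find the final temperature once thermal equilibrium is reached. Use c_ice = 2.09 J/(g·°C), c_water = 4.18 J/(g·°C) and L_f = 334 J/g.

Setting the total heat transfer to zero:
ice -19.62→0 °C: 156.2·2.09·19.62 = 6405.1
  melt ice: 156.2·334 = 52171
  meltwater 0→T: 156.2·4.18·T = 652.92 T
  water: 4936.6(T − 75.47)
5589.5 T = 372564 − 58576 = 313988
T ≈ 56.17 °C — above 0 °C, consistent with complete melting.

T_f ≈ 56.2 °C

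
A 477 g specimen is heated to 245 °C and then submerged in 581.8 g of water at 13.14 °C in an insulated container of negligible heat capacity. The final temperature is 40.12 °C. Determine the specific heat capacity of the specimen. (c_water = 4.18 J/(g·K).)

m_s c (T_s − T_f) = m_water c_water (T_f − T_0):
477·c·(245 − 40.12) = 581.8·4.18·(40.12 − 13.14)
97728 c = 65613  ⇒  c ≈ 0.6714 J/(g·K)

c ≈ 0.671 J/(g·K)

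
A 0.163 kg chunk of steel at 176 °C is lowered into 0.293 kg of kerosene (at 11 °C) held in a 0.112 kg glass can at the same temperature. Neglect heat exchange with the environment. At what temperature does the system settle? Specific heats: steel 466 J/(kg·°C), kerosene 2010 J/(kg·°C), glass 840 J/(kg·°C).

Net heat exchanged in the isolated system is zero:
0.163·466·(T − 176) + 0.293·2010·(T − 11) + 0.112·840·(T − 11) = 0
758.97 T = 20882
T ≈ 27.51 °C

T_f ≈ 27.5 °C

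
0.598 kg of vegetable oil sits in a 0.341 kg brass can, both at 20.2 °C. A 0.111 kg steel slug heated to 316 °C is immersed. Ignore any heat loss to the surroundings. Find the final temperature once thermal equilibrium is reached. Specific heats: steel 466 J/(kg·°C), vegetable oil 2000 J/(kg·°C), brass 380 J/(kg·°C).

Let T be the final temperature. ΣQ_i = 0:
0.111×466×(T − 316) + 0.598×2000×(T − 20.2) + 0.341×380×(T − 20.2) = 0
51.73(T − 316) + 1196(T − 20.2) + 129.58(T − 20.2) = 0
1377.3 T = 43122
T ≈ 31.31 °C

T_f ≈ 31.3 °C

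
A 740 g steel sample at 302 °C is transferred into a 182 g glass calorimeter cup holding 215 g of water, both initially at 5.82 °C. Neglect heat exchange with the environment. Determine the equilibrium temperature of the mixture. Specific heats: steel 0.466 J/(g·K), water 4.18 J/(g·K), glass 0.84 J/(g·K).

Energy conservation, ΣQ = 0:
740×0.466×(T − 302) + 215×4.18×(T − 5.82) + 182×0.84×(T − 5.82) = 0
(344.84 + 898.7 + 152.88) T = 344.84×302 + 898.7×5.82 + 152.88×5.82
T = 110262 / 1396.4 = 79 °C

T_f ≈ 79.0 °C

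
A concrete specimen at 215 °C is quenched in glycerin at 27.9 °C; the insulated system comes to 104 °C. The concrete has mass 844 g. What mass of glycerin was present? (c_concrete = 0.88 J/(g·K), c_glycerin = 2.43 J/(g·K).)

Taking heat into each body as positive, Σ m c ΔT = 0:
844×0.88×(104 − 215) + m×2.43×(104 − 27.9) = 0
184.92 m = 82442
m = 82442/184.92 ≈ 445.8 g

m ≈ 446 g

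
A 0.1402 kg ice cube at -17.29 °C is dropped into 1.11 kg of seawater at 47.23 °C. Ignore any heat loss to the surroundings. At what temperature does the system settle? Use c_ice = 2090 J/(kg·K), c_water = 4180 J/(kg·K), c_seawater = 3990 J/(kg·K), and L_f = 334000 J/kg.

T_f ≈ 31.4 °C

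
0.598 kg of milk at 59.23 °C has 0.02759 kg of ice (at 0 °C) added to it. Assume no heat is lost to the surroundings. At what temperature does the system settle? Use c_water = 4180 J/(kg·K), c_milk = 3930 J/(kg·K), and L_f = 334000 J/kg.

Let T be the final temperature. ΣQ_i = 0:
melt ice: 0.02759·334000 = 9215.1; meltwater 0→T: 0.02759·4180·T = 115.33 T; milk: 2350.1(T − 59.23)
2465.5 T = 139199 − 9215.1 = 129984
T ≈ 52.72 °C — above 0 °C, consistent with complete melting.

T_f ≈ 52.7 °C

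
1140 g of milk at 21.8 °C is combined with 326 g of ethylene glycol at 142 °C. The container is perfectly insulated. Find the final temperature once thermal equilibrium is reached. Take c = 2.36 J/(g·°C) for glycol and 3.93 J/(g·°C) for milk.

Energy conservation, ΣQ = 0:
326·2.36·(T − 142) + 1140·3.93·(T − 21.8) = 0
769.36(T − 142) + 4480.2(T − 21.8) = 0
(769.36 + 4480.2) T = 769.36·142 + 4480.2·21.8
T = 206917/5249.6 ≈ 39.42 °C

T_f ≈ 39.4 °C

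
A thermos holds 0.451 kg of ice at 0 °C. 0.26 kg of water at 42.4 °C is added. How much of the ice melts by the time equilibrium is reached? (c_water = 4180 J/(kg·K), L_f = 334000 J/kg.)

Heat available from the water dropping to 0 °C: 0.26·4180·42.4 = 46080 J.
Fully melting the ice requires m_ice L_f = 0.451·334000 = 150634 J.
46080 J < 150634 J, so only part of the ice melts and the system sits at 0 °C.
m_melt = 46080 / L_f = 0.138 kg.

m_melted ≈ 0.138 kg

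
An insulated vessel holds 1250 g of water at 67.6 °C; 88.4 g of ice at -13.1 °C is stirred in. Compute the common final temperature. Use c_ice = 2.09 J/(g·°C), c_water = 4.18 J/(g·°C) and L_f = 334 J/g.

T_f ≈ 57.4 °C

Sum of m c ΔT and latent-heat terms is zero:
warm ice to 0 °C: 88.4×2.09×(0 − (-13.1)) = 2420.3
  latent heat to melt: 88.4×334 = 29526
  meltwater 0→T: 88.4×4.18×T = 369.51 T
  water: 5225(T − 67.6)
5594.5 T = 353210 − 31946 = 321264
T ≈ 57.42 °C — above 0 °C, consistent with complete melting.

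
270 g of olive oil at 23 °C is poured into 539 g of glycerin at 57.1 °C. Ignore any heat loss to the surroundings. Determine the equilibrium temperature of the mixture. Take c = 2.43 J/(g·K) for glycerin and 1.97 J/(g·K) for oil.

T_f ≈ 47.3 °C

Conservation of energy gives ΣQ = 0:
539×2.43×(T − 57.1) + 270×1.97×(T − 23) = 0
1841.7 T = 87022
T ≈ 47.25 °C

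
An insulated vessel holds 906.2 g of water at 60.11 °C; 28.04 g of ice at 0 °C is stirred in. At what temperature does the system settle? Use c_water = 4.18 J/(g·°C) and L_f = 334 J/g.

T_f ≈ 55.9 °C

Let T be the final temperature. ΣQ_i = 0:
melt ice: 28.04·334 = 9365.4; warm the meltwater: 117.21 T; water: 3787.9(T − 60.11)
3905.1 T = 227692 − 9365.4 = 218326
T ≈ 55.91 °C (positive, so assuming full melt was valid).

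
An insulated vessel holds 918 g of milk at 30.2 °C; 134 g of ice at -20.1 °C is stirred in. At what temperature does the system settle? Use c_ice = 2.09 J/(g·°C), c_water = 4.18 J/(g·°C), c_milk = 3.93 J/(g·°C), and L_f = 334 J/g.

T_f ≈ 14.1 °C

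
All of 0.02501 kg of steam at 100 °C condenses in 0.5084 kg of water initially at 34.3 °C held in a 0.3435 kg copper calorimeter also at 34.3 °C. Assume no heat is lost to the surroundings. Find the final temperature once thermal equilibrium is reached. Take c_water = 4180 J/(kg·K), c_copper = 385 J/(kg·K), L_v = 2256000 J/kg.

T_f ≈ 61.1 °C

Heat gained plus heat lost sum to zero:
steam→water at 100 °C releases m L_v = 0.02501×2256000 = 56423
  condensate cools 100→T: 0.02501×4180×(T − 100) = 104.54(T − 100)
  water warms: 0.5084×4180×(T − 34.3) = 2125.1(T − 34.3)
  copper cup: 0.3435×385×(T − 34.3) = 132.25(T − 34.3)
2361.9 T = 56423 + 10454 + 77427 = 144304
T ≈ 61.10 °C (< 100 °C, so full condensation is consistent).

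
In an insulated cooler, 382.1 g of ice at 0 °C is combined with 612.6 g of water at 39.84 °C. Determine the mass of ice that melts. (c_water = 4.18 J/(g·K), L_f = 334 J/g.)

m_melted ≈ 305 g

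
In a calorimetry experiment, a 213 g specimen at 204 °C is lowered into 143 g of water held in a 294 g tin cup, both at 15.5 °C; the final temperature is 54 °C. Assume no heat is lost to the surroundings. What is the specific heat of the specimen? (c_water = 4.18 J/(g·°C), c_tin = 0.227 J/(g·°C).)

Net heat exchanged in the isolated system is zero:
213·c·(54 − 204) + 143·4.18·(54 − 15.5) + 294·0.227·(54 − 15.5) = 0
-31950 c = -25582
c = -25582/-31950 ≈ 0.8007 J/(g·°C)

c ≈ 0.801 J/(g·°C)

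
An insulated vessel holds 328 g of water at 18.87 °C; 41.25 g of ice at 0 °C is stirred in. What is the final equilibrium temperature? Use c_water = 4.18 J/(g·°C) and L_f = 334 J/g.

Let T be the final temperature. ΣQ_i = 0:
fusion: m_ice L_f = 41.25·334 = 13778; meltwater 0→T: 41.25·4.18·T = 172.42 T; water cools: 328·4.18·(T − 18.87) = 1371(T − 18.87)
1543.5 T = 25872 − 13778 = 12094
T ≈ 7.84 °C. Since T > 0 °C, the all-ice-melts assumption holds.

T_f ≈ 7.8 °C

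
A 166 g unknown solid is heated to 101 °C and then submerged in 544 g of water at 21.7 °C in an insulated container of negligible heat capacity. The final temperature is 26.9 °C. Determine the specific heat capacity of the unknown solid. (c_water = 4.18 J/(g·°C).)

m_s c (T_s − T_f) = m_water c_water (T_f − T_0):
166·c·(101 − 26.9) = 544·4.18·(26.9 − 21.7)
12301 c = 11824  ⇒  c ≈ 0.9613 J/(g·°C)

c ≈ 0.961 J/(g·°C)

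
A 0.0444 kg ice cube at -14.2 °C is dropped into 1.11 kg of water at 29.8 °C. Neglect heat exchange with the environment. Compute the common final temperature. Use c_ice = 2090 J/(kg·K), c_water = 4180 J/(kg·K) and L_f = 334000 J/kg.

T_f ≈ 25.3 °C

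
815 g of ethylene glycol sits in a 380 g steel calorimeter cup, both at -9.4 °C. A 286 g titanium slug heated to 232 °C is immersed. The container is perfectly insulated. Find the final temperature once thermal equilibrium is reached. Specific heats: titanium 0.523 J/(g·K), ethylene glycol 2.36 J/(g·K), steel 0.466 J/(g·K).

T_f ≈ 6.6 °C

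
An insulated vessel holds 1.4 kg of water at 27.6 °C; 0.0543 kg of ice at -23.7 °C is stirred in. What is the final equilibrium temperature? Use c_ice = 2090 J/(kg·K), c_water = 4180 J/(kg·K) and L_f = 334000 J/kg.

T_f ≈ 23.1 °C

Conservation of energy gives ΣQ = 0:
warm ice to 0 °C: 0.0543×2090×(0 − (-23.7)) = 2689.6; melt ice: 0.0543×334000 = 18136; meltwater 0→T: 0.0543×4180×T = 226.97 T; water: 5852(T − 27.6)
6079 T = 161515 − 20826 = 140689
T ≈ 23.14 °C (positive, so assuming full melt was valid).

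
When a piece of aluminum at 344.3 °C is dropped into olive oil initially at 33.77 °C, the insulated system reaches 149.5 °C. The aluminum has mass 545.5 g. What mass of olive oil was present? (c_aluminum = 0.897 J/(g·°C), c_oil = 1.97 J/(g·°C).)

Net heat exchanged in the isolated system is zero:
545.5×0.897×(149.5 − 344.3) + m×1.97×(149.5 − 33.77) = 0
227.99 m = 95318
m = 95318/227.99 ≈ 418.1 g

m ≈ 418 g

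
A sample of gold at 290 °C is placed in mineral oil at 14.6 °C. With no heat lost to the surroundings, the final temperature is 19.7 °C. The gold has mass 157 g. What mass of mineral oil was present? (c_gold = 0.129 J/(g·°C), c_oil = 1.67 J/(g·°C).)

m ≈ 643 g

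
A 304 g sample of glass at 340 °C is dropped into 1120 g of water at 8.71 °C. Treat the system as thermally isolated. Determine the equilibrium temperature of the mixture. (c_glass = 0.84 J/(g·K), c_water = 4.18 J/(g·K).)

|Q_glass| = |Q_water|:
304×0.84×(340 − T) = 1120×4.18×(T − 8.71)
255.36(340 − T) = 4681.6(T − 8.71)
4937 T = 127599  ⇒  T ≈ 25.85 °C

T_f ≈ 25.8 °C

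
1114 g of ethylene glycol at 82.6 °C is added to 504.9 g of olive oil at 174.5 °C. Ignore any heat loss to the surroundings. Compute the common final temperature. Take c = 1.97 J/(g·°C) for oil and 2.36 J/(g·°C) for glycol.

T_f ≈ 107.8 °C

Net heat exchanged in the isolated system is zero:
504.9·1.97·(T − 174.5) + 1114·2.36·(T − 82.6) = 0
994.65(T − 174.5) + 2629(T − 82.6) = 0
3623.7 T = 390726
T = 390726 / 3623.7 = 108 °C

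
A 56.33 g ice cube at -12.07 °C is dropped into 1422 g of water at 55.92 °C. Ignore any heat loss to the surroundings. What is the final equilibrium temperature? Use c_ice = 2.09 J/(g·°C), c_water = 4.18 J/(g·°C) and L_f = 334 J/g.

Conservation of energy gives ΣQ = 0:
ice -12.07→0 °C: 56.33×2.09×12.07 = 1421; fusion: m_ice L_f = 56.33×334 = 18814; warm the meltwater: 235.46 T; water: 5944(T − 55.92)
6179.4 T = 332386 − 20235 = 312151
T ≈ 50.51 °C. Since T > 0 °C, the all-ice-melts assumption holds.

T_f ≈ 50.5 °C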